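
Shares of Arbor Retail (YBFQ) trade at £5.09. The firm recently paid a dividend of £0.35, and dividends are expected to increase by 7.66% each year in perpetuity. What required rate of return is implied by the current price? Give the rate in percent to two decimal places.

Rearranging the constant-growth DDM: r = D₁/P₀ + g.
D₁ = 0.35 × (1 + 0.0766) = 0.3768.
r = 0.3768 / 5.09 + 0.0766 = 0.07403 + 0.0766 = 0.15063

15.06%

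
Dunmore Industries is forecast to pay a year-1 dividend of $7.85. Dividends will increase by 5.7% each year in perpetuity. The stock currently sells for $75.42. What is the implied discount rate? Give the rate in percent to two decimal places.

Rearranging the constant-growth DDM: r = D₁/P₀ + g.
r = 7.8500 / 75.42 + 0.057 = 0.10408 + 0.057 = 0.16108

16.11%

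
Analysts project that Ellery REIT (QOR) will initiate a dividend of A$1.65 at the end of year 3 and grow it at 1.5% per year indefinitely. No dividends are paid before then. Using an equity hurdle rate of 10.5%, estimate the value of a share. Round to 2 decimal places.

Deferred-dividend DDM. At t=2 the remaining stream is a growing perpetuity with first payment D_3 = 1.65.
V_2 = D_3/(r−g) = 1.65/(0.105−0.015) = 18.3333
P₀ = V_2/(1+r)^2 = 18.3333/(1+0.105)^2 = 15.0147

A$15.01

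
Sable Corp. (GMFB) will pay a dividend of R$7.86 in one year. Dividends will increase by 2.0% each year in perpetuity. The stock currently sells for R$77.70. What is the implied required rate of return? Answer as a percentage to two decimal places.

12.12%

Rearranging the constant-growth DDM: r = D₁/P₀ + g.
r = 7.8600 / 77.70 + 0.02 = 0.10116 + 0.02 = 0.12116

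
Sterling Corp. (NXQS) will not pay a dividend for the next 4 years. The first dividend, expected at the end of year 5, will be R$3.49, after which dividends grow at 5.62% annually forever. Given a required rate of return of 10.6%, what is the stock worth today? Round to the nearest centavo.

Deferred-dividend DDM. At t=4 the remaining stream is a growing perpetuity with first payment D_5 = 3.49.
V_4 = D_5/(r−g) = 3.49/(0.106−0.0562) = 70.0803
P₀ = V_4/(1+r)^4 = 70.0803/(1+0.106)^4 = 46.8355

R$46.84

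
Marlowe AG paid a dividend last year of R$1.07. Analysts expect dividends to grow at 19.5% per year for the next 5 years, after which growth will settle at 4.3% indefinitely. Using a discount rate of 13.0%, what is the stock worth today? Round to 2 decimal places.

Two-stage DDM. Project D₁…D_5 at 0.195, terminal growth 0.043, discount at r = 0.13.
D_1 = 1.2787
D_2 = 1.5280
D_3 = 1.8259
D_4 = 2.1820
D_5 = 2.6075
Terminal value at t=5: TV = D_6/(r−g) = 2.7196/(0.13−0.043) = 31.2600
P₀ = 1.2787/(1+0.13)^1 + 1.5280/(1+0.13)^2 + 1.8259/(1+0.13)^3 + 2.1820/(1+0.13)^4 + 2.6075/(1+0.13)^5 + 31.2600/(1+0.13)^5 = 23.3138

R$23.31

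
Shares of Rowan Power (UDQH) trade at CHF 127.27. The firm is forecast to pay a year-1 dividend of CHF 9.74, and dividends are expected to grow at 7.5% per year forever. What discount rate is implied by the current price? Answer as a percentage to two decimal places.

Rearranging the constant-growth DDM: r = D₁/P₀ + g.
r = 9.7400 / 127.27 + 0.075 = 0.07653 + 0.075 = 0.15153

15.15%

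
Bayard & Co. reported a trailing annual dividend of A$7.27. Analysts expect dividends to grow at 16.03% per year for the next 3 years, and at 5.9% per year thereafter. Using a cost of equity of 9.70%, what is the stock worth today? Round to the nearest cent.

A$264.16

Two-stage DDM. Project D₁…D_3 at 0.1603, terminal growth 0.059, discount at r = 0.097.
D_1 = 8.4354
D_2 = 9.7876
D_3 = 11.3565
Terminal value at t=3: TV = D_4/(r−g) = 12.0266/(0.097−0.059) = 316.4883
P₀ = 8.4354/(1+0.097)^1 + 9.7876/(1+0.097)^2 + 11.3565/(1+0.097)^3 + 316.4883/(1+0.097)^3 = 264.1637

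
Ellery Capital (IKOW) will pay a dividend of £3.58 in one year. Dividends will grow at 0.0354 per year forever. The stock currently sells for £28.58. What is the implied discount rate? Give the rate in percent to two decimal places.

16.07%

Rearranging the constant-growth DDM: r = D₁/P₀ + g.
r = 3.5800 / 28.58 + 0.0354 = 0.12526 + 0.0354 = 0.16066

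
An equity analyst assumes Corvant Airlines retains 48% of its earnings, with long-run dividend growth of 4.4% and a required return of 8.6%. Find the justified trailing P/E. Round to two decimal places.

Payout ratio b = 1 − 0.48 = 0.52.
Justified trailing P/E = b(1+g)/(r−g) = 0.52×(1+0.044)/(0.086−0.044) = 12.9257

12.93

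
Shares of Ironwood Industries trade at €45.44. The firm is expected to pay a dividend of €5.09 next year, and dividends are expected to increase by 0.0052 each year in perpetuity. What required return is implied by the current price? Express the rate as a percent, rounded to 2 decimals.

Rearranging the constant-growth DDM: r = D₁/P₀ + g.
r = 5.0900 / 45.44 + 0.0052 = 0.11202 + 0.0052 = 0.11722

11.72%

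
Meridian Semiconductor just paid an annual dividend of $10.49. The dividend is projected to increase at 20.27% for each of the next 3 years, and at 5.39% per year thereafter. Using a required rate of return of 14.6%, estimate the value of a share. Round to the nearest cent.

$173.44

Two-stage DDM. Project D₁…D_3 at 0.2027, terminal growth 0.0539, discount at r = 0.146.
D_1 = 12.6163
D_2 = 15.1737
D_3 = 18.2494
Terminal value at t=3: TV = D_4/(r−g) = 19.2330/(0.146−0.0539) = 208.8273
P₀ = 12.6163/(1+0.146)^1 + 15.1737/(1+0.146)^2 + 18.2494/(1+0.146)^3 + 208.8273/(1+0.146)^3 = 173.4381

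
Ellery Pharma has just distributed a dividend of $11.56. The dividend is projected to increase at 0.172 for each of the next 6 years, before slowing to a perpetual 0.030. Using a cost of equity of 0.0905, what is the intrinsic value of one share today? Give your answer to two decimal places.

Two-stage DDM. Project D₁…D_6 at 0.172, terminal growth 0.03, discount at r = 0.0905.
D_1 = 13.5483
D_2 = 15.8786
D_3 = 18.6098
D_4 = 21.8106
D_5 = 25.5621
D_6 = 29.9587
Terminal value at t=6: TV = D_7/(r−g) = 30.8575/(0.0905−0.03) = 510.0413
P₀ = 13.5483/(1+0.0905)^1 + 15.8786/(1+0.0905)^2 + 18.6098/(1+0.0905)^3 + 21.8106/(1+0.0905)^4 + 25.5621/(1+0.0905)^5 + 29.9587/(1+0.0905)^6 + 510.0413/(1+0.0905)^6 = 393.2248

$393.22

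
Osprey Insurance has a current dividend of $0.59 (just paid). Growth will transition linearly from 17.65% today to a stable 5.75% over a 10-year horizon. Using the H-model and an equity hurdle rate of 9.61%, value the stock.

H-model: P₀ = D₀[(1+g_L) + H(g_S−g_L)]/(r−g_L), with H = 10/2 = 5.
P₀ = 0.59 × [(1+0.0575) + 5×(0.1765−0.0575)] / (0.0961−0.0575)
   = 0.59 × 1.6525 / 0.0386 = 25.2584

$25.26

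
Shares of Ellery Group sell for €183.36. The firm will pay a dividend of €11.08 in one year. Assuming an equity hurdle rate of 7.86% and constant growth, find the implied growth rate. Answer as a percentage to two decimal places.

From P₀ = D₁/(r − g), the implied growth is g = r − D₁/P₀.
g = 0.0786 − 11.08/183.36 = 0.0786 − 0.06043 = 0.01817

1.82%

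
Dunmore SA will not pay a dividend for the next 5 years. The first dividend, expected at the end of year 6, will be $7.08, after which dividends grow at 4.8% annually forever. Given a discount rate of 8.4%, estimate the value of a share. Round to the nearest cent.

$131.40

Deferred-dividend DDM. At t=5 the remaining stream is a growing perpetuity with first payment D_6 = 7.08.
V_5 = D_6/(r−g) = 7.08/(0.084−0.048) = 196.6667
P₀ = V_5/(1+r)^5 = 196.6667/(1+0.084)^5 = 131.3967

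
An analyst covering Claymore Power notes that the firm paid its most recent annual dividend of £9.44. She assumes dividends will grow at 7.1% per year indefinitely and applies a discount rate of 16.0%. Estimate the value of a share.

Gordon growth model: P₀ = D₁/(r − g). D₁ = 9.44 × (1 + 0.071) = 10.1102.
P₀ = 10.1102 / (0.16 − 0.071) = 10.1102 / 0.089 = 113.5982

£113.60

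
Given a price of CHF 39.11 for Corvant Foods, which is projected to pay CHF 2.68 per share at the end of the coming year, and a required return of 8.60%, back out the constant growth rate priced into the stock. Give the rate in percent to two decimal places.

From P₀ = D₁/(r − g), the implied growth is g = r − D₁/P₀.
g = 0.086 − 2.68/39.11 = 0.086 − 0.06852 = 0.01748

1.75%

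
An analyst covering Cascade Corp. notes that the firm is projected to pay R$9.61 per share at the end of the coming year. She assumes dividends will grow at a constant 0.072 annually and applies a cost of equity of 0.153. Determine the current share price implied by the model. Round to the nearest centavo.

Gordon growth model: P₀ = D₁/(r − g), with D₁ = 9.61 given directly.
P₀ = 9.6100 / (0.153 − 0.072) = 9.6100 / 0.081 = 118.6420

R$118.64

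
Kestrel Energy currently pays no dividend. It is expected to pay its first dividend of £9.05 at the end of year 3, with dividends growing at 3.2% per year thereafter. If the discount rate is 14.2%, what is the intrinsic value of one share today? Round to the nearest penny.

£63.08

Deferred-dividend DDM. At t=2 the remaining stream is a growing perpetuity with first payment D_3 = 9.05.
V_2 = D_3/(r−g) = 9.05/(0.142−0.032) = 82.2727
P₀ = V_2/(1+r)^2 = 82.2727/(1+0.142)^2 = 63.0846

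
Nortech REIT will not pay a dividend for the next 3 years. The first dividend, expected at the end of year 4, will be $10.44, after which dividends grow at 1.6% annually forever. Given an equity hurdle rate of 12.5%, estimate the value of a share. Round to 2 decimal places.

Deferred-dividend DDM. At t=3 the remaining stream is a growing perpetuity with first payment D_4 = 10.44.
V_3 = D_4/(r−g) = 10.44/(0.125−0.016) = 95.7798
P₀ = V_3/(1+r)^3 = 95.7798/(1+0.125)^3 = 67.2692

$67.27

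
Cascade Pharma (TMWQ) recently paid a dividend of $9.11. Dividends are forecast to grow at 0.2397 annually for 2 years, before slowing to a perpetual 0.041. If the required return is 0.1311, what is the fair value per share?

Two-stage DDM. Project D₁…D_2 at 0.2397, terminal growth 0.041, discount at r = 0.1311.
D_1 = 11.2937
D_2 = 14.0008
Terminal value at t=2: TV = D_3/(r−g) = 14.5748/(0.1311−0.041) = 161.7624
P₀ = 11.2937/(1+0.1311)^1 + 14.0008/(1+0.1311)^2 + 161.7624/(1+0.1311)^2 = 147.3654

$147.37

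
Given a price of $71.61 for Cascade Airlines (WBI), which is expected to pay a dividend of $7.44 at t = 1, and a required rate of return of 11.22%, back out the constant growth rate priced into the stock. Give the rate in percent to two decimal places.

0.83%

From P₀ = D₁/(r − g), the implied growth is g = r − D₁/P₀.
g = 0.1122 − 7.44/71.61 = 0.1122 − 0.10390 = 0.00830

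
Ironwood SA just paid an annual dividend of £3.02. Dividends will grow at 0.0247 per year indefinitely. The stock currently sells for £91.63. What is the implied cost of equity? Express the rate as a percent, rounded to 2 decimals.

5.85%

Rearranging the constant-growth DDM: r = D₁/P₀ + g.
D₁ = 3.02 × (1 + 0.0247) = 3.0946.
r = 3.0946 / 91.63 + 0.0247 = 0.03377 + 0.0247 = 0.05847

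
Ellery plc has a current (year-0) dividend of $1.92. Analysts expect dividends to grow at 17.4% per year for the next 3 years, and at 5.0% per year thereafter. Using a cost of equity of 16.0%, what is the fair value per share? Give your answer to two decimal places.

Two-stage DDM. Project D₁…D_3 at 0.174, terminal growth 0.05, discount at r = 0.16.
D_1 = 2.2541
D_2 = 2.6463
D_3 = 3.1067
Terminal value at t=3: TV = D_4/(r−g) = 3.2621/(0.16−0.05) = 29.6553
P₀ = 2.2541/(1+0.16)^1 + 2.6463/(1+0.16)^2 + 3.1067/(1+0.16)^3 + 29.6553/(1+0.16)^3 = 24.8990

$24.90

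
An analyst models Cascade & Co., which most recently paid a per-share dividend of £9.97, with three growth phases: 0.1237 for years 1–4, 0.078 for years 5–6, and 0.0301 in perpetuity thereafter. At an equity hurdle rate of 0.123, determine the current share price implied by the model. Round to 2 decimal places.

Three-stage DDM. Project D₁…D_6; terminal Gordon value at t=6 with g = 0.0301; discount at r = 0.123.
D_1 = 11.2033
D_2 = 12.5891
D_3 = 14.1464
D_4 = 15.8963
D_5 = 17.1362
D_6 = 18.4729
TV_6 = 19.0289/(0.123−0.0301) = 204.8320
P₀ = Σ Dₜ/(1+r)ᵗ + TV_6/(1+r)^6 = 160.8685

£160.87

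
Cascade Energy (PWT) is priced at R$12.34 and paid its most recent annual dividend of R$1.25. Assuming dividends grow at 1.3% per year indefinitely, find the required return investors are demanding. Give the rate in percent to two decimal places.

Rearranging the constant-growth DDM: r = D₁/P₀ + g.
D₁ = 1.25 × (1 + 0.013) = 1.2662.
r = 1.2662 / 12.34 + 0.013 = 0.10261 + 0.013 = 0.11561

11.56%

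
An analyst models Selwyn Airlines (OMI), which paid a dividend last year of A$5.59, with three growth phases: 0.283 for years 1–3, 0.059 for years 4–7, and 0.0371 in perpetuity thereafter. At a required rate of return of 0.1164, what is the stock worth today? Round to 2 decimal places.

A$141.93

Three-stage DDM. Project D₁…D_7; terminal Gordon value at t=7 with g = 0.0371; discount at r = 0.1164.
D_1 = 7.1720
D_2 = 9.2016
D_3 = 11.8057
D_4 = 12.5022
D_5 = 13.2399
D_6 = 14.0210
D_7 = 14.8483
TV_7 = 15.3991/(0.1164−0.0371) = 194.1883
P₀ = Σ Dₜ/(1+r)ᵗ + TV_7/(1+r)^7 = 141.9294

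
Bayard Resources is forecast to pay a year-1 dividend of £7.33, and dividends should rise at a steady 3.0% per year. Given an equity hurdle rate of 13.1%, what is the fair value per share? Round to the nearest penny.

Gordon growth model: P₀ = D₁/(r − g), with D₁ = 7.33 given directly.
P₀ = 7.3300 / (0.131 − 0.03) = 7.3300 / 0.101 = 72.5743

£72.57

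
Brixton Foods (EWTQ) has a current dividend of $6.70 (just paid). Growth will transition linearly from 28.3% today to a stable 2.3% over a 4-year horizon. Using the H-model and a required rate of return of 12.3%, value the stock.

H-model: P₀ = D₀[(1+g_L) + H(g_S−g_L)]/(r−g_L), with H = 4/2 = 2.
P₀ = 6.70 × [(1+0.023) + 2×(0.283−0.023)] / (0.123−0.023)
   = 6.70 × 1.5430 / 0.1 = 103.3810

$103.38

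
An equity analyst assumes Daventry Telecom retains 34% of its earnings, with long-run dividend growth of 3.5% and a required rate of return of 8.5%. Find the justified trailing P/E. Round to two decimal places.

Payout ratio b = 1 − 0.34 = 0.66.
Justified trailing P/E = b(1+g)/(r−g) = 0.66×(1+0.035)/(0.085−0.035) = 13.6620

13.66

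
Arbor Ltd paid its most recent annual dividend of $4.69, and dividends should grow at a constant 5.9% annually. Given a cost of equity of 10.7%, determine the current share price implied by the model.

Gordon growth model: P₀ = D₁/(r − g). D₁ = 4.69 × (1 + 0.059) = 4.9667.
P₀ = 4.9667 / (0.107 − 0.059) = 4.9667 / 0.048 = 103.4731

$103.47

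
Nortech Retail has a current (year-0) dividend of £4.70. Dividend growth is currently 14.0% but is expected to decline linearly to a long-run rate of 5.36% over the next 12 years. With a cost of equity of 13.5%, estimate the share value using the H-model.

H-model: P₀ = D₀[(1+g_L) + H(g_S−g_L)]/(r−g_L), with H = 12/2 = 6.
P₀ = 4.70 × [(1+0.0536) + 6×(0.14−0.0536)] / (0.135−0.0536)
   = 4.70 × 1.5720 / 0.0814 = 90.7666

£90.77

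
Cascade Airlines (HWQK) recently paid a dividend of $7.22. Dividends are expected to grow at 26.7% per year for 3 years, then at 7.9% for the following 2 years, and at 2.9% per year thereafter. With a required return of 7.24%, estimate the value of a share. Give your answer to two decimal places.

Three-stage DDM. Project D₁…D_5; terminal Gordon value at t=5 with g = 0.029; discount at r = 0.0724.
D_1 = 9.1477
D_2 = 11.5902
D_3 = 14.6848
D_4 = 15.8449
D_5 = 17.0966
TV_5 = 17.5924/(0.0724−0.029) = 405.3550
P₀ = Σ Dₜ/(1+r)ᵗ + TV_5/(1+r)^5 = 340.3420

$340.34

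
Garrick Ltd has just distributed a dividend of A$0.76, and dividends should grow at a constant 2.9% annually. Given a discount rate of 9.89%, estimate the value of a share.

A$11.19

Gordon growth model: P₀ = D₁/(r − g). D₁ = 0.76 × (1 + 0.029) = 0.7820.
P₀ = 0.7820 / (0.0989 − 0.029) = 0.7820 / 0.0699 = 11.1880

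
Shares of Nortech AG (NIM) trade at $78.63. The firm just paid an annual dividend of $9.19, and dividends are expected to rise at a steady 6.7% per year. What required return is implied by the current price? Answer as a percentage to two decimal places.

19.17%

Rearranging the constant-growth DDM: r = D₁/P₀ + g.
D₁ = 9.19 × (1 + 0.067) = 9.8057.
r = 9.8057 / 78.63 + 0.067 = 0.12471 + 0.067 = 0.19171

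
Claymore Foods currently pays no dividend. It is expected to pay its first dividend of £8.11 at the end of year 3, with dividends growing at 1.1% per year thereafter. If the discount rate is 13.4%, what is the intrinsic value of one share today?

Deferred-dividend DDM. At t=2 the remaining stream is a growing perpetuity with first payment D_3 = 8.11.
V_2 = D_3/(r−g) = 8.11/(0.134−0.011) = 65.9350
P₀ = V_2/(1+r)^2 = 65.9350/(1+0.134)^2 = 51.2731

£51.27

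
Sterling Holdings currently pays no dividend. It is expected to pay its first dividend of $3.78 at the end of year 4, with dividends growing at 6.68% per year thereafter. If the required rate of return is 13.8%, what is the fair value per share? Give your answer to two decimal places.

$36.02

Deferred-dividend DDM. At t=3 the remaining stream is a growing perpetuity with first payment D_4 = 3.78.
V_3 = D_4/(r−g) = 3.78/(0.138−0.0668) = 53.0899
P₀ = V_3/(1+r)^3 = 53.0899/(1+0.138)^3 = 36.0234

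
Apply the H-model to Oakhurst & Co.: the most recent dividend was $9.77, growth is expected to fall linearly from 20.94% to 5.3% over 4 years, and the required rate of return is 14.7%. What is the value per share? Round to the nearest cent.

H-model: P₀ = D₀[(1+g_L) + H(g_S−g_L)]/(r−g_L), with H = 4/2 = 2.
P₀ = 9.77 × [(1+0.053) + 2×(0.2094−0.053)] / (0.147−0.053)
   = 9.77 × 1.3658 / 0.094 = 141.9560

$141.96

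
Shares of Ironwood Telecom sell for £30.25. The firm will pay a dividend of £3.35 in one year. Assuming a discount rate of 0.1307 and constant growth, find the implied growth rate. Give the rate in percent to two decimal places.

From P₀ = D₁/(r − g), the implied growth is g = r − D₁/P₀.
g = 0.1307 − 3.35/30.25 = 0.1307 − 0.11074 = 0.01996

2.00%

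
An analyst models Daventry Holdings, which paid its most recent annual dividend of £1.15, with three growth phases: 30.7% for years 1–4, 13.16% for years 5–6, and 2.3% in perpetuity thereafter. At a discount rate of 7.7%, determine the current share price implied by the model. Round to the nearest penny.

Three-stage DDM. Project D₁…D_6; terminal Gordon value at t=6 with g = 0.023; discount at r = 0.077.
D_1 = 1.5030
D_2 = 1.9645
D_3 = 2.5676
D_4 = 3.3558
D_5 = 3.7975
D_6 = 4.2972
TV_6 = 4.3960/(0.077−0.023) = 81.4082
P₀ = Σ Dₜ/(1+r)ᵗ + TV_6/(1+r)^6 = 65.1773

£65.18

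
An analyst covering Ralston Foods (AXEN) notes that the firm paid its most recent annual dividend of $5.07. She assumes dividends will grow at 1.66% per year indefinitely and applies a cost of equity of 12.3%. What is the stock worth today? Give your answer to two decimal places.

$48.44

Gordon growth model: P₀ = D₁/(r − g). D₁ = 5.07 × (1 + 0.0166) = 5.1542.
P₀ = 5.1542 / (0.123 − 0.0166) = 5.1542 / 0.1064 = 48.4414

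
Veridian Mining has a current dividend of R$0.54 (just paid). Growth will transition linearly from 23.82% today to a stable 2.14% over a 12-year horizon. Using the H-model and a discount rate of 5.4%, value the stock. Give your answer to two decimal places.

H-model: P₀ = D₀[(1+g_L) + H(g_S−g_L)]/(r−g_L), with H = 12/2 = 6.
P₀ = 0.54 × [(1+0.0214) + 6×(0.2382−0.0214)] / (0.054−0.0214)
   = 0.54 × 2.3222 / 0.0326 = 38.4659

R$38.47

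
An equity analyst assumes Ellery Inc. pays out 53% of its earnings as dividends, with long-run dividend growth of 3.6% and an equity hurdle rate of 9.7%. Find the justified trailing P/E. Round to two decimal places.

Justified trailing P/E = b(1+g)/(r−g) = 0.53×(1+0.036)/(0.097−0.036) = 9.0013

9.00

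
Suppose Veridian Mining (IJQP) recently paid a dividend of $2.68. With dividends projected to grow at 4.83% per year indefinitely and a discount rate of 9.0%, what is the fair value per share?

$67.37

Gordon growth model: P₀ = D₁/(r − g). D₁ = 2.68 × (1 + 0.0483) = 2.8094.
P₀ = 2.8094 / (0.09 − 0.0483) = 2.8094 / 0.0417 = 67.3728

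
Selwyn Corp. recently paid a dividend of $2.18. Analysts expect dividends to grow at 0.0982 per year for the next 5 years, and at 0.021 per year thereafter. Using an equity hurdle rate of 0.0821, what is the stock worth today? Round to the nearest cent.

Two-stage DDM. Project D₁…D_5 at 0.0982, terminal growth 0.021, discount at r = 0.0821.
D_1 = 2.3941
D_2 = 2.6292
D_3 = 2.8874
D_4 = 3.1709
D_5 = 3.4823
Terminal value at t=5: TV = D_6/(r−g) = 3.5554/(0.0821−0.021) = 58.1900
P₀ = 2.3941/(1+0.0821)^1 + 2.6292/(1+0.0821)^2 + 2.8874/(1+0.0821)^3 + 3.1709/(1+0.0821)^4 + 3.4823/(1+0.0821)^5 + 58.1900/(1+0.0821)^5 = 50.6166

$50.62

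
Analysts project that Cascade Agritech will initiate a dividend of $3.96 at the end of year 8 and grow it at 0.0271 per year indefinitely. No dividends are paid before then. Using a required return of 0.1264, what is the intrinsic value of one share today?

Deferred-dividend DDM. At t=7 the remaining stream is a growing perpetuity with first payment D_8 = 3.96.
V_7 = D_8/(r−g) = 3.96/(0.1264−0.0271) = 39.8792
P₀ = V_7/(1+r)^7 = 39.8792/(1+0.1264)^7 = 17.3339

$17.33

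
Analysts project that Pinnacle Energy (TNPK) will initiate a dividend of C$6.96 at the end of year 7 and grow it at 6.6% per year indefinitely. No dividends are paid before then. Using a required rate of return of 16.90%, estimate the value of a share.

Deferred-dividend DDM. At t=6 the remaining stream is a growing perpetuity with first payment D_7 = 6.96.
V_6 = D_7/(r−g) = 6.96/(0.169−0.066) = 67.5728
P₀ = V_6/(1+r)^6 = 67.5728/(1+0.169)^6 = 26.4780

C$26.48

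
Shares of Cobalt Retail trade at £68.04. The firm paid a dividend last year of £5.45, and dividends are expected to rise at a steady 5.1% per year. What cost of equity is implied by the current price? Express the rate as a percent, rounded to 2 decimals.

Rearranging the constant-growth DDM: r = D₁/P₀ + g.
D₁ = 5.45 × (1 + 0.051) = 5.7279.
r = 5.7279 / 68.04 + 0.051 = 0.08419 + 0.051 = 0.13519

13.52%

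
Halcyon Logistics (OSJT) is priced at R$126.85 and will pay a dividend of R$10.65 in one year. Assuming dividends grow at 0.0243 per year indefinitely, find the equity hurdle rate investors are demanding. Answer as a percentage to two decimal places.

10.83%

Rearranging the constant-growth DDM: r = D₁/P₀ + g.
r = 10.6500 / 126.85 + 0.0243 = 0.08396 + 0.0243 = 0.10826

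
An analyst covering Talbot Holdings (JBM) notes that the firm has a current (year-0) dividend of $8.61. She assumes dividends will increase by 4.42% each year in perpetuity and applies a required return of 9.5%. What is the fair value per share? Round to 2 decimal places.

$176.98

Gordon growth model: P₀ = D₁/(r − g). D₁ = 8.61 × (1 + 0.0442) = 8.9906.
P₀ = 8.9906 / (0.095 − 0.0442) = 8.9906 / 0.0508 = 176.9796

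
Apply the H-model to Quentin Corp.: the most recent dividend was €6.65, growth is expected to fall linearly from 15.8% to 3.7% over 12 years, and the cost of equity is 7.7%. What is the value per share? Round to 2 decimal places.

€293.10

H-model: P₀ = D₀[(1+g_L) + H(g_S−g_L)]/(r−g_L), with H = 12/2 = 6.
P₀ = 6.65 × [(1+0.037) + 6×(0.158−0.037)] / (0.077−0.037)
   = 6.65 × 1.7630 / 0.04 = 293.0988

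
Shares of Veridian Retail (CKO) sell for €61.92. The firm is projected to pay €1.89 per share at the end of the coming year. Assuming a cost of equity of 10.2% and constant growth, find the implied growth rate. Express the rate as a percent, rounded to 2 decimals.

From P₀ = D₁/(r − g), the implied growth is g = r − D₁/P₀.
g = 0.102 − 1.89/61.92 = 0.102 − 0.03052 = 0.07148

7.15%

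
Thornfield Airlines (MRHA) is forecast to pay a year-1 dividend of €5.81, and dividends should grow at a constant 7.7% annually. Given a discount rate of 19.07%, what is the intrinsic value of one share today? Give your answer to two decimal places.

€51.10

Gordon growth model: P₀ = D₁/(r − g), with D₁ = 5.81 given directly.
P₀ = 5.8100 / (0.1907 − 0.077) = 5.8100 / 0.1137 = 51.0994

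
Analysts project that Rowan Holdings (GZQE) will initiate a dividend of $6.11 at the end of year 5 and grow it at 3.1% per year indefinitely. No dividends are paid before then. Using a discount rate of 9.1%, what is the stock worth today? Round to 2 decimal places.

Deferred-dividend DDM. At t=4 the remaining stream is a growing perpetuity with first payment D_5 = 6.11.
V_4 = D_5/(r−g) = 6.11/(0.091−0.031) = 101.8333
P₀ = V_4/(1+r)^4 = 101.8333/(1+0.091)^4 = 71.8772

$71.88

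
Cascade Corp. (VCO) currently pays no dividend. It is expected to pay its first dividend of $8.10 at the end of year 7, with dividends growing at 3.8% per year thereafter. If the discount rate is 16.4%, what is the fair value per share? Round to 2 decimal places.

Deferred-dividend DDM. At t=6 the remaining stream is a growing perpetuity with first payment D_7 = 8.10.
V_6 = D_7/(r−g) = 8.10/(0.164−0.038) = 64.2857
P₀ = V_6/(1+r)^6 = 64.2857/(1+0.164)^6 = 25.8462

$25.85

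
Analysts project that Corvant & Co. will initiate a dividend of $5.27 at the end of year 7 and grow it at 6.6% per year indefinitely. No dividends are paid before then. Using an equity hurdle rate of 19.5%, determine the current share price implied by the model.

$14.03

Deferred-dividend DDM. At t=6 the remaining stream is a growing perpetuity with first payment D_7 = 5.27.
V_6 = D_7/(r−g) = 5.27/(0.195−0.066) = 40.8527
P₀ = V_6/(1+r)^6 = 40.8527/(1+0.195)^6 = 14.0286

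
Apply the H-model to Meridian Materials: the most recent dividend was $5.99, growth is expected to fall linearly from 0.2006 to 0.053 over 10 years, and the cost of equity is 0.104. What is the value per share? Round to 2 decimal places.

$210.35

H-model: P₀ = D₀[(1+g_L) + H(g_S−g_L)]/(r−g_L), with H = 10/2 = 5.
P₀ = 5.99 × [(1+0.053) + 5×(0.2006−0.053)] / (0.104−0.053)
   = 5.99 × 1.7910 / 0.051 = 210.3547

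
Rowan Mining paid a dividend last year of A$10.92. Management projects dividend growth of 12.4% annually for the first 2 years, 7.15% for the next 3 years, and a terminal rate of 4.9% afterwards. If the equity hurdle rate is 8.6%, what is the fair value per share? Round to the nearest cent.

Three-stage DDM. Project D₁…D_5; terminal Gordon value at t=5 with g = 0.049; discount at r = 0.086.
D_1 = 12.2741
D_2 = 13.7961
D_3 = 14.7825
D_4 = 15.8394
D_5 = 16.9720
TV_5 = 17.8036/(0.086−0.049) = 481.1778
P₀ = Σ Dₜ/(1+r)ᵗ + TV_5/(1+r)^5 = 375.6981

A$375.70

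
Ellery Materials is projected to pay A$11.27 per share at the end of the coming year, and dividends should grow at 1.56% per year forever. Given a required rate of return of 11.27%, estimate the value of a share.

Gordon growth model: P₀ = D₁/(r − g), with D₁ = 11.27 given directly.
P₀ = 11.2700 / (0.1127 − 0.0156) = 11.2700 / 0.0971 = 116.0659

A$116.07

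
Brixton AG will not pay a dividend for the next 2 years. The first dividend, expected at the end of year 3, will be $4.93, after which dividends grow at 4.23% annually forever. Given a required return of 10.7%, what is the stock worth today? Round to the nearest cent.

$62.18

Deferred-dividend DDM. At t=2 the remaining stream is a growing perpetuity with first payment D_3 = 4.93.
V_2 = D_3/(r−g) = 4.93/(0.107−0.0423) = 76.1978
P₀ = V_2/(1+r)^2 = 76.1978/(1+0.107)^2 = 62.1795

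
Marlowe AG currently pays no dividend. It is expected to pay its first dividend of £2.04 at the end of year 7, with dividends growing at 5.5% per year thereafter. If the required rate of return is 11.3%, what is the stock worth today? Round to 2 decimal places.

Deferred-dividend DDM. At t=6 the remaining stream is a growing perpetuity with first payment D_7 = 2.04.
V_6 = D_7/(r−g) = 2.04/(0.113−0.055) = 35.1724
P₀ = V_6/(1+r)^6 = 35.1724/(1+0.113)^6 = 18.5025

£18.50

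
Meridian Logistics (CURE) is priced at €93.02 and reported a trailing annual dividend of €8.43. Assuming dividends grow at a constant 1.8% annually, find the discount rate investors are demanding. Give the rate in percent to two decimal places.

11.03%

Rearranging the constant-growth DDM: r = D₁/P₀ + g.
D₁ = 8.43 × (1 + 0.018) = 8.5817.
r = 8.5817 / 93.02 + 0.018 = 0.09226 + 0.018 = 0.11026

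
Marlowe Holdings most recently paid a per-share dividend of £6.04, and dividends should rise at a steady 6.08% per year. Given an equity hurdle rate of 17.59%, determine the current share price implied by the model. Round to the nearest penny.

Gordon growth model: P₀ = D₁/(r − g). D₁ = 6.04 × (1 + 0.0608) = 6.4072.
P₀ = 6.4072 / (0.1759 − 0.0608) = 6.4072 / 0.1151 = 55.6667

£55.67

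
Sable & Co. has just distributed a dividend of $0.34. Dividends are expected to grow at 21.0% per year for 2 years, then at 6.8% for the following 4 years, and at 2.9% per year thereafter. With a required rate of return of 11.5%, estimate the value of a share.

$6.24

Three-stage DDM. Project D₁…D_6; terminal Gordon value at t=6 with g = 0.029; discount at r = 0.115.
D_1 = 0.4114
D_2 = 0.4978
D_3 = 0.5316
D_4 = 0.5678
D_5 = 0.6064
D_6 = 0.6476
TV_6 = 0.6664/(0.115−0.029) = 7.7491
P₀ = Σ Dₜ/(1+r)ᵗ + TV_6/(1+r)^6 = 6.2419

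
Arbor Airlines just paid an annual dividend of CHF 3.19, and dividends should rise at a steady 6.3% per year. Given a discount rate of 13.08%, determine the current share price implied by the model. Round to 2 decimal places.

CHF 50.01

Gordon growth model: P₀ = D₁/(r − g). D₁ = 3.19 × (1 + 0.063) = 3.3910.
P₀ = 3.3910 / (0.1308 − 0.063) = 3.3910 / 0.0678 = 50.0143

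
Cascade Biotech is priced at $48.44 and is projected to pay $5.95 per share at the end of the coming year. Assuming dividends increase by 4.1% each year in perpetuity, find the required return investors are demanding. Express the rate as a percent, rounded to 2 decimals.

16.38%

Rearranging the constant-growth DDM: r = D₁/P₀ + g.
r = 5.9500 / 48.44 + 0.041 = 0.12283 + 0.041 = 0.16383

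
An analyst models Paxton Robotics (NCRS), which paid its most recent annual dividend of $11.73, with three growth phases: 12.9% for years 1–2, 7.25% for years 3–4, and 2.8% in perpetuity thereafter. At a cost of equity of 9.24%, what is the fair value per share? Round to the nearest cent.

Three-stage DDM. Project D₁…D_4; terminal Gordon value at t=4 with g = 0.028; discount at r = 0.0924.
D_1 = 13.2432
D_2 = 14.9515
D_3 = 16.0355
D_4 = 17.1981
TV_4 = 17.6796/(0.0924−0.028) = 274.5287
P₀ = Σ Dₜ/(1+r)ᵗ + TV_4/(1+r)^4 = 241.8095

$241.81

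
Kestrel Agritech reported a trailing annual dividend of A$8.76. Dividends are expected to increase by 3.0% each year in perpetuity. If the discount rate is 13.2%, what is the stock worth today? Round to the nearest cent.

Gordon growth model: P₀ = D₁/(r − g). D₁ = 8.76 × (1 + 0.03) = 9.0228.
P₀ = 9.0228 / (0.132 − 0.03) = 9.0228 / 0.102 = 88.4588

A$88.46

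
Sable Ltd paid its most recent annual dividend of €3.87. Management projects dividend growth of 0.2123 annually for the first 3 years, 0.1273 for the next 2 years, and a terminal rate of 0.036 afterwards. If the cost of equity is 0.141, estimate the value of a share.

Three-stage DDM. Project D₁…D_5; terminal Gordon value at t=5 with g = 0.036; discount at r = 0.141.
D_1 = 4.6916
D_2 = 5.6876
D_3 = 6.8951
D_4 = 7.7729
D_5 = 8.7623
TV_5 = 9.0778/(0.141−0.036) = 86.4551
P₀ = Σ Dₜ/(1+r)ᵗ + TV_5/(1+r)^5 = 66.9451

€66.95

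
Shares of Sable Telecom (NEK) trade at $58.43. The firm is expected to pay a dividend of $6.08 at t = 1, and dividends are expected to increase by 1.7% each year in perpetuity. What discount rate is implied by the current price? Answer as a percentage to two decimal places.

Rearranging the constant-growth DDM: r = D₁/P₀ + g.
r = 6.0800 / 58.43 + 0.017 = 0.10406 + 0.017 = 0.12106

12.11%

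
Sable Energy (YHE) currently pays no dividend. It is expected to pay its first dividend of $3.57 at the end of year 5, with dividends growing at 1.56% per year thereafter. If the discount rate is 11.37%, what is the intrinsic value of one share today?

Deferred-dividend DDM. At t=4 the remaining stream is a growing perpetuity with first payment D_5 = 3.57.
V_4 = D_5/(r−g) = 3.57/(0.1137−0.0156) = 36.3914
P₀ = V_4/(1+r)^4 = 36.3914/(1+0.1137)^4 = 23.6552

$23.66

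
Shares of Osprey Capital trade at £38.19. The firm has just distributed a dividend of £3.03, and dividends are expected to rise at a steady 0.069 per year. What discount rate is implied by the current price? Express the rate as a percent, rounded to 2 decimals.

Rearranging the constant-growth DDM: r = D₁/P₀ + g.
D₁ = 3.03 × (1 + 0.069) = 3.2391.
r = 3.2391 / 38.19 + 0.069 = 0.08481 + 0.069 = 0.15381

15.38%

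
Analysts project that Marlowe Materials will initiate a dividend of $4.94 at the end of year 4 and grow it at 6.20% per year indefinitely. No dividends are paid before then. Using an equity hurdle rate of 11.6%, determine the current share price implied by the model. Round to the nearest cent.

$65.82

Deferred-dividend DDM. At t=3 the remaining stream is a growing perpetuity with first payment D_4 = 4.94.
V_3 = D_4/(r−g) = 4.94/(0.116−0.062) = 91.4815
P₀ = V_3/(1+r)^3 = 91.4815/(1+0.116)^3 = 65.8174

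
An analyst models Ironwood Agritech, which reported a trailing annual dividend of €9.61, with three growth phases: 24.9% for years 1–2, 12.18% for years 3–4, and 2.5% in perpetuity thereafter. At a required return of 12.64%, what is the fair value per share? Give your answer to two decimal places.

€164.43

Three-stage DDM. Project D₁…D_4; terminal Gordon value at t=4 with g = 0.025; discount at r = 0.1264.
D_1 = 12.0029
D_2 = 14.9916
D_3 = 16.8176
D_4 = 18.8660
TV_4 = 19.3376/(0.1264−0.025) = 190.7063
P₀ = Σ Dₜ/(1+r)ᵗ + TV_4/(1+r)^4 = 164.4250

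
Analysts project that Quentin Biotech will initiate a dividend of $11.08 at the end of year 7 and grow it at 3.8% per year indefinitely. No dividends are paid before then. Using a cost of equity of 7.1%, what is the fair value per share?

Deferred-dividend DDM. At t=6 the remaining stream is a growing perpetuity with first payment D_7 = 11.08.
V_6 = D_7/(r−g) = 11.08/(0.071−0.038) = 335.7576
P₀ = V_6/(1+r)^6 = 335.7576/(1+0.071)^6 = 222.4790

$222.48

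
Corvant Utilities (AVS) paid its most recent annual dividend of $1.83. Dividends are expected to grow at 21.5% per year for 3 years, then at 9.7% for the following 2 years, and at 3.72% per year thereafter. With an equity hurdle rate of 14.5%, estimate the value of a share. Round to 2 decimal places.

Three-stage DDM. Project D₁…D_5; terminal Gordon value at t=5 with g = 0.0372; discount at r = 0.145.
D_1 = 2.2235
D_2 = 2.7015
D_3 = 3.2823
D_4 = 3.6007
D_5 = 3.9500
TV_5 = 4.0969/(0.145−0.0372) = 38.0047
P₀ = Σ Dₜ/(1+r)ᵗ + TV_5/(1+r)^5 = 29.6022

$29.60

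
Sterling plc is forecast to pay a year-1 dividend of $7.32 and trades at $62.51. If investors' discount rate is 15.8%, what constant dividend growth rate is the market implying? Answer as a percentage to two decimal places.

From P₀ = D₁/(r − g), the implied growth is g = r − D₁/P₀.
g = 0.158 − 7.32/62.51 = 0.158 − 0.11710 = 0.04090

4.09%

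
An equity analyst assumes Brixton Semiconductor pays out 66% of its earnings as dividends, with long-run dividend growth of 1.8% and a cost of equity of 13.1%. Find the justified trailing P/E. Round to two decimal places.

Justified trailing P/E = b(1+g)/(r−g) = 0.66×(1+0.018)/(0.131−0.018) = 5.9458

5.95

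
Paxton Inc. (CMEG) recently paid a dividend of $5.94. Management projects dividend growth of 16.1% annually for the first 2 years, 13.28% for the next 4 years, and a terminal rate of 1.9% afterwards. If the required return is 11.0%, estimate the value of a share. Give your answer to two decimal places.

$119.00

Three-stage DDM. Project D₁…D_6; terminal Gordon value at t=6 with g = 0.019; discount at r = 0.11.
D_1 = 6.8963
D_2 = 8.0067
D_3 = 9.0699
D_4 = 10.2744
D_5 = 11.6389
D_6 = 13.1845
TV_6 = 13.4350/(0.11−0.019) = 147.6375
P₀ = Σ Dₜ/(1+r)ᵗ + TV_6/(1+r)^6 = 119.0003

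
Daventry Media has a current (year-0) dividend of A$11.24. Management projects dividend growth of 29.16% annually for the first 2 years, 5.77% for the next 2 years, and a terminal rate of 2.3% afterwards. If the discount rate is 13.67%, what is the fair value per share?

Three-stage DDM. Project D₁…D_4; terminal Gordon value at t=4 with g = 0.023; discount at r = 0.1367.
D_1 = 14.5176
D_2 = 18.7509
D_3 = 19.8328
D_4 = 20.9772
TV_4 = 21.4597/(0.1367−0.023) = 188.7394
P₀ = Σ Dₜ/(1+r)ᵗ + TV_4/(1+r)^4 = 166.4046

A$166.40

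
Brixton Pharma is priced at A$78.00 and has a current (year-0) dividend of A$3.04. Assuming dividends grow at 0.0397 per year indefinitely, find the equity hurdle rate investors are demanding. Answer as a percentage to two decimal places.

8.02%

Rearranging the constant-growth DDM: r = D₁/P₀ + g.
D₁ = 3.04 × (1 + 0.0397) = 3.1607.
r = 3.1607 / 78.00 + 0.0397 = 0.04052 + 0.0397 = 0.08022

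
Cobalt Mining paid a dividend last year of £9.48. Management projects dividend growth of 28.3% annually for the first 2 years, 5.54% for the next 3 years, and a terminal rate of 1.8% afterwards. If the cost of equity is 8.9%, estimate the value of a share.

£233.15

Three-stage DDM. Project D₁…D_5; terminal Gordon value at t=5 with g = 0.018; discount at r = 0.089.
D_1 = 12.1628
D_2 = 15.6049
D_3 = 16.4694
D_4 = 17.3818
D_5 = 18.3448
TV_5 = 18.6750/(0.089−0.018) = 263.0282
P₀ = Σ Dₜ/(1+r)ᵗ + TV_5/(1+r)^5 = 233.1532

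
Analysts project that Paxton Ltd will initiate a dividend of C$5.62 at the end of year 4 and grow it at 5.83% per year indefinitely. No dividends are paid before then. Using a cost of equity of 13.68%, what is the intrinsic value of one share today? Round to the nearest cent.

C$48.73

Deferred-dividend DDM. At t=3 the remaining stream is a growing perpetuity with first payment D_4 = 5.62.
V_3 = D_4/(r−g) = 5.62/(0.1368−0.0583) = 71.5924
P₀ = V_3/(1+r)^3 = 71.5924/(1+0.1368)^3 = 48.7320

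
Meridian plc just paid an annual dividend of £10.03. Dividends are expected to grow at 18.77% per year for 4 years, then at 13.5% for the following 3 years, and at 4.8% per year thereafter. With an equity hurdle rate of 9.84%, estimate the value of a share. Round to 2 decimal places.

Three-stage DDM. Project D₁…D_7; terminal Gordon value at t=7 with g = 0.048; discount at r = 0.0984.
D_1 = 11.9126
D_2 = 14.1486
D_3 = 16.8043
D_4 = 19.9585
D_5 = 22.6529
D_6 = 25.7110
D_7 = 29.1820
TV_7 = 30.5828/(0.0984−0.048) = 606.8010
P₀ = Σ Dₜ/(1+r)ᵗ + TV_7/(1+r)^7 = 407.4759

£407.48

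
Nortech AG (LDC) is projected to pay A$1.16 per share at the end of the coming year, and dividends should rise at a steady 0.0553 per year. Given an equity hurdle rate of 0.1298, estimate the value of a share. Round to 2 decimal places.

A$15.57

Gordon growth model: P₀ = D₁/(r − g), with D₁ = 1.16 given directly.
P₀ = 1.1600 / (0.1298 − 0.0553) = 1.1600 / 0.0745 = 15.5705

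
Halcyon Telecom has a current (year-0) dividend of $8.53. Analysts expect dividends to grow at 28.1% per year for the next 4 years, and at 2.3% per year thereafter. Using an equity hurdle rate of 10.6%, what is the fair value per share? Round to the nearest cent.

$239.13

Two-stage DDM. Project D₁…D_4 at 0.281, terminal growth 0.023, discount at r = 0.106.
D_1 = 10.9269
D_2 = 13.9974
D_3 = 17.9307
D_4 = 22.9692
Terminal value at t=4: TV = D_5/(r−g) = 23.4975/(0.106−0.023) = 283.1021
P₀ = 10.9269/(1+0.106)^1 + 13.9974/(1+0.106)^2 + 17.9307/(1+0.106)^3 + 22.9692/(1+0.106)^4 + 283.1021/(1+0.106)^4 = 239.1273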